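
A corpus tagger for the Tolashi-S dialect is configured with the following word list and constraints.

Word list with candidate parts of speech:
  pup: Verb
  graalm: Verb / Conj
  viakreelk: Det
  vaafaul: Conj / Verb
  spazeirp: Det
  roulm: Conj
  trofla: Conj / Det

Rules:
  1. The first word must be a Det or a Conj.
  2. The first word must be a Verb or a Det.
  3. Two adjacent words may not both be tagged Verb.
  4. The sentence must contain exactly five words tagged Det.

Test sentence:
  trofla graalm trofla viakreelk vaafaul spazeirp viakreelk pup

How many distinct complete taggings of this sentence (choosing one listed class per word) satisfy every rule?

4

Candidates per position — 1:trofla {Conj,Det}; 2:graalm {Verb,Conj}; 3:trofla {Conj,Det}; 4:viakreelk {Det}; 5:vaafaul {Conj,Verb}; 6:spazeirp {Det}; 7:viakreelk {Det}; 8:pup {Verb}.
There are 16 candidate sequences in total.
The sequences that satisfy every rule: Det Verb Det Det Conj Det Det Verb; Det Verb Det Det Verb Det Det Verb; Det Conj Det Det Conj Det Det Verb; Det Conj Det Det Verb Det Det Verb.
Count = 4.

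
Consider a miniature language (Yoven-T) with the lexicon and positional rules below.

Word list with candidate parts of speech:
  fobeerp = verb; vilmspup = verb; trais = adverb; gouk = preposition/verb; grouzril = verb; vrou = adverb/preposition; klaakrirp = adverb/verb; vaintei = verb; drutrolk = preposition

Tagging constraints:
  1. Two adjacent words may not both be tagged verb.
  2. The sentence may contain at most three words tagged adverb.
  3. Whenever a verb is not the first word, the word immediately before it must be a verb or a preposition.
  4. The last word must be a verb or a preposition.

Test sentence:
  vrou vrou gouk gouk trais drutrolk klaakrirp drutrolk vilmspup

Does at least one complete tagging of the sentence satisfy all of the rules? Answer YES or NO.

Candidates per position — 1:vrou {adverb,preposition}; 2:vrou {adverb,preposition}; 3:gouk {preposition,verb}; 4:gouk {preposition,verb}; 5:trais {adverb}; 6:drutrolk {preposition}; 7:klaakrirp {adverb,verb}; 8:drutrolk {preposition}; 9:vilmspup {verb}.
One satisfying assignment: adverb preposition verb preposition adverb preposition adverb preposition verb.
Verifying each rule — rule 1 holds; rule 2 holds; rule 3 holds; rule 4 holds.

YES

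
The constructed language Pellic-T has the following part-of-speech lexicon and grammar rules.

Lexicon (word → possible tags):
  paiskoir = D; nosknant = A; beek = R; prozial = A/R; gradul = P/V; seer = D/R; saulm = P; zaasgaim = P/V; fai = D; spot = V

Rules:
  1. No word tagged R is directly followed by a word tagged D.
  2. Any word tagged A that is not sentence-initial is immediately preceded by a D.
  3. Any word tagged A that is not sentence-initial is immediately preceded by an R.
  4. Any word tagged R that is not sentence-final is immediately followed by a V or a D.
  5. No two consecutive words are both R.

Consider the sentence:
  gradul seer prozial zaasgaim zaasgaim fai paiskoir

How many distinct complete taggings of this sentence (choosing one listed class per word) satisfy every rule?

4

Candidates per position — 1:gradul {P,V}; 2:seer {D,R}; 3:prozial {A,R}; 4:zaasgaim {P,V}; 5:zaasgaim {P,V}; 6:fai {D}; 7:paiskoir {D}.
There are 32 candidate sequences in total.
The sequences that satisfy every rule: P D R V P D D; P D R V V D D; V D R V P D D; V D R V V D D.
Count = 4.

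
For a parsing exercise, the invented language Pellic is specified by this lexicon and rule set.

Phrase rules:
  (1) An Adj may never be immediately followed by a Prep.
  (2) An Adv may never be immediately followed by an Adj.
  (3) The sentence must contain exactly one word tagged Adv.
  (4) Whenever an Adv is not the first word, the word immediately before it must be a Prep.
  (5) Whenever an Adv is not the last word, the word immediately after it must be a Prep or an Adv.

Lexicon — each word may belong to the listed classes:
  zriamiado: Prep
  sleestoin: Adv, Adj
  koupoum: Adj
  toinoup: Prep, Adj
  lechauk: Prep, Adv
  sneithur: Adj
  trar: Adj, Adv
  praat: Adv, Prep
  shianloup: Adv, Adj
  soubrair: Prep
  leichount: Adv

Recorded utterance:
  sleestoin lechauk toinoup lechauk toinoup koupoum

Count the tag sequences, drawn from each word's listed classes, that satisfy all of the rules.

Candidates per position — 1:sleestoin {Adv,Adj}; 2:lechauk {Prep,Adv}; 3:toinoup {Prep,Adj}; 4:lechauk {Prep,Adv}; 5:toinoup {Prep,Adj}; 6:koupoum {Adj}.
There are 32 candidate sequences in total.
The sequences that satisfy every rule: Adv Prep Prep Prep Prep Adj; Adv Prep Prep Prep Adj Adj.
Count = 2.

2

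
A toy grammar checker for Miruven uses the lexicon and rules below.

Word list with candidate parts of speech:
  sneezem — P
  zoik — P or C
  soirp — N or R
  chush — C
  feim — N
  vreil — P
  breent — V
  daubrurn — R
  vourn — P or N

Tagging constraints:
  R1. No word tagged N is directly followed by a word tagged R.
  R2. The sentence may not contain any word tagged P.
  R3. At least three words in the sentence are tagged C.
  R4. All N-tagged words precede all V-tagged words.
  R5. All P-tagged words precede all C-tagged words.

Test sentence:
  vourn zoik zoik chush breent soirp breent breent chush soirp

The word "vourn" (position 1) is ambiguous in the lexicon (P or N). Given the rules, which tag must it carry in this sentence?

N

Candidates per position — 1:vourn {P,N}; 2:zoik {P,C}; 3:zoik {P,C}; 4:chush {C}; 5:breent {V}; 6:soirp {N,R}; 7:breent {V}; 8:breent {V}; 9:chush {C}; 10:soirp {N,R}.
Position 1: P is ruled out by rule 2; that leaves N.
Position 2: P is ruled out by rule 2; that leaves C.
Position 3: P is ruled out by rule 2; that leaves C.
Position 6: N is ruled out by rule 4; that leaves R.
Position 10: N is ruled out by rule 4; that leaves R.
The unique satisfying tagging is: N C C C V R V V C R.
Check: rule 1 holds; rule 2 holds; rule 3 holds; rule 4 holds; rule 5 holds.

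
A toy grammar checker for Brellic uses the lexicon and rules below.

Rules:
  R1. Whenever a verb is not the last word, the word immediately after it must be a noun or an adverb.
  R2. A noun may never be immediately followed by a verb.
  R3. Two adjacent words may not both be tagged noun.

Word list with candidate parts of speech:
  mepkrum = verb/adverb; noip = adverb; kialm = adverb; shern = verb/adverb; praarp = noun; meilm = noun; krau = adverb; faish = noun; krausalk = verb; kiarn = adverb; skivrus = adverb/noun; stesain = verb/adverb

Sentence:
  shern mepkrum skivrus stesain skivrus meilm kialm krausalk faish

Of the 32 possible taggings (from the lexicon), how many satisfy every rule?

9

Candidates per position — 1:shern {verb,adverb}; 2:mepkrum {verb,adverb}; 3:skivrus {adverb,noun}; 4:stesain {verb,adverb}; 5:skivrus {adverb,noun}; 6:meilm {noun}; 7:kialm {adverb}; 8:krausalk {verb}; 9:faish {noun}.
There are 32 candidate sequences in total.
Checking each against the rules leaves 9 sequences.
Count = 9.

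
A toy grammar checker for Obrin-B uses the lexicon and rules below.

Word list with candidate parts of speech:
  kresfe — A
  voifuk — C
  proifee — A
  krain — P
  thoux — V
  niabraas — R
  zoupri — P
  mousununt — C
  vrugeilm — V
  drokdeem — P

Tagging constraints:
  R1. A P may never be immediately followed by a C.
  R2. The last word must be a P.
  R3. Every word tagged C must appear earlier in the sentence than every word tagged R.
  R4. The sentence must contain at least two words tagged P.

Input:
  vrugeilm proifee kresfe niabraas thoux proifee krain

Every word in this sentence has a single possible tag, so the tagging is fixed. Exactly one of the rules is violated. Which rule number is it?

4

Fixed tagging: V A A R V A P.
Checking each rule: R1 pass, R2 pass, R3 pass, R4 fail.
Only rule 4 fails.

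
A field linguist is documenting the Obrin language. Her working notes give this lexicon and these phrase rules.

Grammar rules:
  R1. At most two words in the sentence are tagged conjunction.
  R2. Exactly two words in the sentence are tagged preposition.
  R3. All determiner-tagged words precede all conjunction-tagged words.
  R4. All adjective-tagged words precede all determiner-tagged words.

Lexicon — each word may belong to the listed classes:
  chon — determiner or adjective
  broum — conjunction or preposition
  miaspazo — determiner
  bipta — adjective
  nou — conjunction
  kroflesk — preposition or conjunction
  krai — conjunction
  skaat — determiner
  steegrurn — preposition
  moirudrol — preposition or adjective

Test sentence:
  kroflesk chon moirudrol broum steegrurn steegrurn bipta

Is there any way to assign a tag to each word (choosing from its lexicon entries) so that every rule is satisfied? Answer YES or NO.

YES

Candidates per position — 1:kroflesk {preposition,conjunction}; 2:chon {determiner,adjective}; 3:moirudrol {preposition,adjective}; 4:broum {conjunction,preposition}; 5:steegrurn {preposition}; 6:steegrurn {preposition}; 7:bipta {adjective}.
One satisfying assignment: conjunction adjective adjective conjunction preposition preposition adjective.
Verifying each rule — rule 1 ok; rule 2 ok; rule 3 ok; rule 4 ok.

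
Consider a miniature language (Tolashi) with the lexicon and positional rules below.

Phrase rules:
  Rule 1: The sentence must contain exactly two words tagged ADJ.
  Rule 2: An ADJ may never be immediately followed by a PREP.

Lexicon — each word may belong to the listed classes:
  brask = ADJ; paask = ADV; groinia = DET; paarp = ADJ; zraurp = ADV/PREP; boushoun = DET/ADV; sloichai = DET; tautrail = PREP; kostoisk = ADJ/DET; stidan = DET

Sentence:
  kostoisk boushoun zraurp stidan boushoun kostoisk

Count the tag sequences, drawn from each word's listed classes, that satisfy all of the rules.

8

Candidates per position — 1:kostoisk {ADJ,DET}; 2:boushoun {DET,ADV}; 3:zraurp {ADV,PREP}; 4:stidan {DET}; 5:boushoun {DET,ADV}; 6:kostoisk {ADJ,DET}.
There are 32 candidate sequences in total.
Checking each against the rules leaves 8 sequences.
Count = 8.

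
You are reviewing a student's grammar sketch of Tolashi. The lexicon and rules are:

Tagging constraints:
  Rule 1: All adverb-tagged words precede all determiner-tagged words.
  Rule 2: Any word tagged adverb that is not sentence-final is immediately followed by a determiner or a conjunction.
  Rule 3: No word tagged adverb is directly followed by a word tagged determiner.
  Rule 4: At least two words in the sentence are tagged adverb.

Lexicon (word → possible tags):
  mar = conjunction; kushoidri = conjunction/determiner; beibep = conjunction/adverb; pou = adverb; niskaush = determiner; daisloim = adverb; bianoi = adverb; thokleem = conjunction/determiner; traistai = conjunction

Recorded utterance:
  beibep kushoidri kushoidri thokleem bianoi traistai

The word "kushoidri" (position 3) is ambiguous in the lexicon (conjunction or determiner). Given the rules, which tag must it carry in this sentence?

conjunction

Candidates per position — 1:beibep {conjunction,adverb}; 2:kushoidri {conjunction,determiner}; 3:kushoidri {conjunction,determiner}; 4:thokleem {conjunction,determiner}; 5:bianoi {adverb}; 6:traistai {conjunction}.
Position 1: conjunction is ruled out by rule 4; that leaves adverb.
Position 2: determiner is ruled out by rule 1; that leaves conjunction.
Position 3: determiner is ruled out by rule 1; that leaves conjunction.
Position 4: determiner is ruled out by rule 1; that leaves conjunction.
So the tagging must be: adverb conjunction conjunction conjunction adverb conjunction.
Check: rule 1 holds; rule 2 holds; rule 3 holds; rule 4 holds.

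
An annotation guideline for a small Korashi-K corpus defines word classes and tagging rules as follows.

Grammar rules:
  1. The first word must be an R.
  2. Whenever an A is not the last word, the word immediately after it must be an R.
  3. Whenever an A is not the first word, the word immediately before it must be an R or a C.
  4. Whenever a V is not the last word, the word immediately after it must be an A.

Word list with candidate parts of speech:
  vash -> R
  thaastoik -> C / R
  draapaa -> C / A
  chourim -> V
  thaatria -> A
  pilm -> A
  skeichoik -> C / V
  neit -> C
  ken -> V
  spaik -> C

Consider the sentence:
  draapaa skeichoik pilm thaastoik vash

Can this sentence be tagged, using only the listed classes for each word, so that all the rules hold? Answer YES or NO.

NO

Candidates per position — 1:draapaa {C,A}; 2:skeichoik {C,V}; 3:pilm {A}; 4:thaastoik {C,R}; 5:vash {R}.
Rule 1 cannot be satisfied by any choice of tags from the lexicon.
So there is no consistent tagging.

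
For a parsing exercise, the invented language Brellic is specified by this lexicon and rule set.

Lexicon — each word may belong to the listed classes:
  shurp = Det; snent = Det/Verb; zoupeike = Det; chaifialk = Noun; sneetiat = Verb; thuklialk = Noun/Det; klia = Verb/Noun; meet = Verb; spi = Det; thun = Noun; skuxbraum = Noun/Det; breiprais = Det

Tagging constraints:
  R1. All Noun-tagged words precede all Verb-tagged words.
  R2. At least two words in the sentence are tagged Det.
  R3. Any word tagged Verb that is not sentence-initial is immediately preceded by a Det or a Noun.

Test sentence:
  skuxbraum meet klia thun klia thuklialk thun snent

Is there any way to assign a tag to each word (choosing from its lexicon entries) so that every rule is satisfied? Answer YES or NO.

NO

Candidates per position — 1:skuxbraum {Noun,Det}; 2:meet {Verb}; 3:klia {Verb,Noun}; 4:thun {Noun}; 5:klia {Verb,Noun}; 6:thuklialk {Noun,Det}; 7:thun {Noun}; 8:snent {Det,Verb}.
Rule 1 cannot be satisfied by any choice of tags from the lexicon.
So there is no consistent tagging.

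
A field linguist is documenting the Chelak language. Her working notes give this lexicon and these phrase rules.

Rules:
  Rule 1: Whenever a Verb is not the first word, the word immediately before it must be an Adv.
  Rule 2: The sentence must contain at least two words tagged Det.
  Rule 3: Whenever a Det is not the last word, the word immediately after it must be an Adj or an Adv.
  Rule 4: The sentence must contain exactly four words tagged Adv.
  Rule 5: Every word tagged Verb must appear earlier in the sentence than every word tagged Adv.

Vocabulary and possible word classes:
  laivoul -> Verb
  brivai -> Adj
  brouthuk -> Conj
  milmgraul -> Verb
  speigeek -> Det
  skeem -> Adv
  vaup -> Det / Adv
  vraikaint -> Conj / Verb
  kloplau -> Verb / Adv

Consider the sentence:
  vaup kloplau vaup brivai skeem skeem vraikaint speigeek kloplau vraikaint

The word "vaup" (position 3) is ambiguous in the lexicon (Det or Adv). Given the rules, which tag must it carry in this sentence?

Det

Candidates per position — 1:vaup {Det,Adv}; 2:kloplau {Verb,Adv}; 3:vaup {Det,Adv}; 4:brivai {Adj}; 5:skeem {Adv}; 6:skeem {Adv}; 7:vraikaint {Conj,Verb}; 8:speigeek {Det}; 9:kloplau {Verb,Adv}; 10:vraikaint {Conj,Verb}.
At position 7, choosing Verb makes rule 5 impossible to satisfy; hence Conj.
At position 9, choosing Verb makes rule 1 impossible to satisfy; hence Adv.
At position 10, choosing Verb makes rule 5 impossible to satisfy; hence Conj.
Position 3: the remaining choice is settled jointly with positions 1, 2 — only Det at position 3 is part of a tagging that satisfies every rule.
The only consistent sequence is: Det Adv Det Adj Adv Adv Conj Det Adv Conj.
Check: rule 1 ok; rule 2 ok; rule 3 ok; rule 4 ok; rule 5 ok.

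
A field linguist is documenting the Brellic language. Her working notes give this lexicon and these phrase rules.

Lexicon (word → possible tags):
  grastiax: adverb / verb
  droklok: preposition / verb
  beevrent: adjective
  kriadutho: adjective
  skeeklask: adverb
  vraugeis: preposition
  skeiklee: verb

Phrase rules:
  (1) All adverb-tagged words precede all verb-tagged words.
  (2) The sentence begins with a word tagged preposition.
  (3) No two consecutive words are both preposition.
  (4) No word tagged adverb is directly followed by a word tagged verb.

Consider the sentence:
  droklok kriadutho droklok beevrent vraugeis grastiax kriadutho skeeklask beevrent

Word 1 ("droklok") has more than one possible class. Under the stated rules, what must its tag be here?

Candidates per position — 1:droklok {preposition,verb}; 2:kriadutho {adjective}; 3:droklok {preposition,verb}; 4:beevrent {adjective}; 5:vraugeis {preposition}; 6:grastiax {adverb,verb}; 7:kriadutho {adjective}; 8:skeeklask {adverb}; 9:beevrent {adjective}.
Word 1 cannot be verb — rule 1 would then fail for every completion. It is preposition.
Word 3 cannot be verb — rule 1 would then fail for every completion. It is preposition.
Word 6 cannot be verb — rule 1 would then fail for every completion. It is adverb.
The unique satisfying tagging is: preposition adjective preposition adjective preposition adverb adjective adverb adjective.
Verifying each rule — rule 1 holds; rule 2 holds; rule 3 holds; rule 4 holds.

preposition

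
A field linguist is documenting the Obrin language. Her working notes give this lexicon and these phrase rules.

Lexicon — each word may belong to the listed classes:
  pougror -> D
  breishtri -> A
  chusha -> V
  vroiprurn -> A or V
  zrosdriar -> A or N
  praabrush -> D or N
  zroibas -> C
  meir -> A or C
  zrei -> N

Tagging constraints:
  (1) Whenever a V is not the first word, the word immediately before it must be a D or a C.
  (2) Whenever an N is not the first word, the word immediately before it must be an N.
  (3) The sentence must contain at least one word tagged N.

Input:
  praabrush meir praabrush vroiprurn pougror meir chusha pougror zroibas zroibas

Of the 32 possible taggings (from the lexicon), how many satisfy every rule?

Candidates per position — 1:praabrush {D,N}; 2:meir {A,C}; 3:praabrush {D,N}; 4:vroiprurn {A,V}; 5:pougror {D}; 6:meir {A,C}; 7:chusha {V}; 8:pougror {D}; 9:zroibas {C}; 10:zroibas {C}.
There are 32 candidate sequences in total.
The sequences that satisfy every rule: N A D A D C V D C C; N A D V D C V D C C; N C D A D C V D C C; N C D V D C V D C C.
Count = 4.

4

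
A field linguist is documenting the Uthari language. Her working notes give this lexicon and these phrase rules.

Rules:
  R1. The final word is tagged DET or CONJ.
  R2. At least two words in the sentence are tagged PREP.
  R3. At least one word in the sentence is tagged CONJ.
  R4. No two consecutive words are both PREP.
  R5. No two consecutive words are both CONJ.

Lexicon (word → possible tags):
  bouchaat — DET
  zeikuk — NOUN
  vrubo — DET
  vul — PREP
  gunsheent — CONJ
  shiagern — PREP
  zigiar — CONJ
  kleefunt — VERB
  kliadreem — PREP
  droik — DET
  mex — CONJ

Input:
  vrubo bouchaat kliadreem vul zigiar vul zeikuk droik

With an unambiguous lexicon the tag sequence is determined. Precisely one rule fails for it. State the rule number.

4

Fixed tagging: DET DET PREP PREP CONJ PREP NOUN DET.
Applying the rules: R1 pass, R2 pass, R3 pass, R4 fail, R5 pass.
Only rule 4 fails.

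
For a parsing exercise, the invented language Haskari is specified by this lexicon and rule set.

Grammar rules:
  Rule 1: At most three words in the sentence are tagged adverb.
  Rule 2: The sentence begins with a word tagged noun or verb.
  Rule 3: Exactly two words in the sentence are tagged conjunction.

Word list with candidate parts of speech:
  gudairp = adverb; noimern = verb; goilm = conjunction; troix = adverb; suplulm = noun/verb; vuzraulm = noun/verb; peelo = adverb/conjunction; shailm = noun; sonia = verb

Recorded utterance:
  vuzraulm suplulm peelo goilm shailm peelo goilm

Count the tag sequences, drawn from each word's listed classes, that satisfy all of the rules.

4

Candidates per position — 1:vuzraulm {noun,verb}; 2:suplulm {noun,verb}; 3:peelo {adverb,conjunction}; 4:goilm {conjunction}; 5:shailm {noun}; 6:peelo {adverb,conjunction}; 7:goilm {conjunction}.
There are 16 candidate sequences in total.
The sequences that satisfy every rule: noun noun adverb conjunction noun adverb conjunction; noun verb adverb conjunction noun adverb conjunction; verb noun adverb conjunction noun adverb conjunction; verb verb adverb conjunction noun adverb conjunction.
Count = 4.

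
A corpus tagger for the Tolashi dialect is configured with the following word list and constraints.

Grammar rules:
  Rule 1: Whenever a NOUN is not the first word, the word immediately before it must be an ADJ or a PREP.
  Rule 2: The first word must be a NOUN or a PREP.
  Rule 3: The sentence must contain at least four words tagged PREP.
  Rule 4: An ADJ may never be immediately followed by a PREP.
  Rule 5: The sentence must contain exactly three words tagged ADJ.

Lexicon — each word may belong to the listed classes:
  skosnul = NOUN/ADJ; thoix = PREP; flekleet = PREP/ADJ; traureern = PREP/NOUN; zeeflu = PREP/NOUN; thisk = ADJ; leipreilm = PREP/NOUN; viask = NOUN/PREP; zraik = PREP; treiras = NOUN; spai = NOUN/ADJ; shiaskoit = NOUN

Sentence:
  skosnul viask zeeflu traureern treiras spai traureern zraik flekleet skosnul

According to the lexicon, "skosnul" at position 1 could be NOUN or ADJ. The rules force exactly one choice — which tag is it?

Candidates per position — 1:skosnul {NOUN,ADJ}; 2:viask {NOUN,PREP}; 3:zeeflu {PREP,NOUN}; 4:traureern {PREP,NOUN}; 5:treiras {NOUN}; 6:spai {NOUN,ADJ}; 7:traureern {PREP,NOUN}; 8:zraik {PREP}; 9:flekleet {PREP,ADJ}; 10:skosnul {NOUN,ADJ}.
Position 1: tagging it ADJ would leave rule 2 unsatisfiable, so it must be NOUN.
Position 2: tagging it NOUN would leave rule 1 unsatisfiable, so it must be PREP.
Position 4: tagging it NOUN would leave rule 1 unsatisfiable, so it must be PREP.
Position 6: tagging it NOUN would leave rule 1 unsatisfiable, so it must be ADJ.
Position 7: tagging it PREP would leave rule 4 unsatisfiable, so it must be NOUN.
Position 9: tagging it PREP would leave rule 5 unsatisfiable, so it must be ADJ.
Position 10: tagging it NOUN would leave rule 5 unsatisfiable, so it must be ADJ.
Position 3: tagging it NOUN would leave rule 3 unsatisfiable, so it must be PREP.
The only consistent sequence is: NOUN PREP PREP PREP NOUN ADJ NOUN PREP ADJ ADJ.
Verifying each rule — rule 1 holds; rule 2 holds; rule 3 holds; rule 4 holds; rule 5 holds.

NOUN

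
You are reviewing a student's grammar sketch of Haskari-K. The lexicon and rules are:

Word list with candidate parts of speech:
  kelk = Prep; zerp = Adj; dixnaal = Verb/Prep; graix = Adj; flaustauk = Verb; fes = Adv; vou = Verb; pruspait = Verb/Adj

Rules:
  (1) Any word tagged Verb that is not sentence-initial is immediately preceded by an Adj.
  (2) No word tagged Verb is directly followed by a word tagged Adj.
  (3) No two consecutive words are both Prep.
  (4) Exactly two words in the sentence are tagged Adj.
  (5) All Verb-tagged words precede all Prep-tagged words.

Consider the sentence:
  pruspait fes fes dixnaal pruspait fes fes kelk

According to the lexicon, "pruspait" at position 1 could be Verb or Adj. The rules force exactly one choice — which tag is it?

Adj

Candidates per position — 1:pruspait {Verb,Adj}; 2:fes {Adv}; 3:fes {Adv}; 4:dixnaal {Verb,Prep}; 5:pruspait {Verb,Adj}; 6:fes {Adv}; 7:fes {Adv}; 8:kelk {Prep}.
Word 1 cannot be Verb — rule 4 would then fail for every completion. It is Adj.
Word 4 cannot be Verb — rule 1 would then fail for every completion. It is Prep.
Word 5 cannot be Verb — rule 1 would then fail for every completion. It is Adj.
So the tagging must be: Adj Adv Adv Prep Adj Adv Adv Prep.
Checking: rule 1 ✓; rule 2 ✓; rule 3 ✓; rule 4 ✓; rule 5 ✓.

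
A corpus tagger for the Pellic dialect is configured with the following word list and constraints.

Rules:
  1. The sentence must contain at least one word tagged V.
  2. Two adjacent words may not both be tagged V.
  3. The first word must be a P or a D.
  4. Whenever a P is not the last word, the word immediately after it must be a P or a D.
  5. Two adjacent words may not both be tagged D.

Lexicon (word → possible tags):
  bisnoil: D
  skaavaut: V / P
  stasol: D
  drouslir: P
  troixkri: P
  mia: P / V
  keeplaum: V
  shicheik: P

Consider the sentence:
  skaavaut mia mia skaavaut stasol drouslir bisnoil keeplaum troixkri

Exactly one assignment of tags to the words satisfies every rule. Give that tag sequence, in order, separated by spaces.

P P P P D P D V P

Candidates per position — 1:skaavaut {V,P}; 2:mia {P,V}; 3:mia {P,V}; 4:skaavaut {V,P}; 5:stasol {D}; 6:drouslir {P}; 7:bisnoil {D}; 8:keeplaum {V}; 9:troixkri {P}.
At position 1, choosing V makes rule 3 impossible to satisfy; hence P.
At position 2, choosing V makes rule 4 impossible to satisfy; hence P.
At position 3, choosing V makes rule 4 impossible to satisfy; hence P.
At position 4, choosing V makes rule 4 impossible to satisfy; hence P.
That leaves exactly one tagging: P P P P D P D V P.
Verifying each rule — rule 1 satisfied; rule 2 satisfied; rule 3 satisfied; rule 4 satisfied; rule 5 satisfied.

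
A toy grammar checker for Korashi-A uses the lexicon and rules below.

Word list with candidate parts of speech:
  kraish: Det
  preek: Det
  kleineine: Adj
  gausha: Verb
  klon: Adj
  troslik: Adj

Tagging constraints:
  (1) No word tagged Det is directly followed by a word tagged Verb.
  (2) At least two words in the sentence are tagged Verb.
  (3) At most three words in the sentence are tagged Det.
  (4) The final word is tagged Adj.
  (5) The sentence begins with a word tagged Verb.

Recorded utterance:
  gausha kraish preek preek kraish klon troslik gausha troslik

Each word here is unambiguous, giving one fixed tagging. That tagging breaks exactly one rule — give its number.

Fixed tagging: Verb Det Det Det Det Adj Adj Verb Adj.
Rule check: R1 pass, R2 pass, R3 fail, R4 pass, R5 pass.
Only rule 3 fails.

3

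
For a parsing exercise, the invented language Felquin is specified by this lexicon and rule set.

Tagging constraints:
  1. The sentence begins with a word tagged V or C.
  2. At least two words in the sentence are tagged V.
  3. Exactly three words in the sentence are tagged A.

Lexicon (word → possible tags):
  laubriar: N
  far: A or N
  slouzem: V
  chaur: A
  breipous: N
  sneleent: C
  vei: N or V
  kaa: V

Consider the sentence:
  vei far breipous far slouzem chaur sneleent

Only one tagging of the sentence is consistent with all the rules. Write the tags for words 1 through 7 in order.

V A N A V A C

Candidates per position — 1:vei {N,V}; 2:far {A,N}; 3:breipous {N}; 4:far {A,N}; 5:slouzem {V}; 6:chaur {A}; 7:sneleent {C}.
If word 1 were N, no tagging could satisfy rule 1; so word 1 is V.
If word 2 were N, no tagging could satisfy rule 3; so word 2 is A.
If word 4 were N, no tagging could satisfy rule 3; so word 4 is A.
The unique satisfying tagging is: V A N A V A C.
Rule-by-rule: rule 1 satisfied; rule 2 satisfied; rule 3 satisfied.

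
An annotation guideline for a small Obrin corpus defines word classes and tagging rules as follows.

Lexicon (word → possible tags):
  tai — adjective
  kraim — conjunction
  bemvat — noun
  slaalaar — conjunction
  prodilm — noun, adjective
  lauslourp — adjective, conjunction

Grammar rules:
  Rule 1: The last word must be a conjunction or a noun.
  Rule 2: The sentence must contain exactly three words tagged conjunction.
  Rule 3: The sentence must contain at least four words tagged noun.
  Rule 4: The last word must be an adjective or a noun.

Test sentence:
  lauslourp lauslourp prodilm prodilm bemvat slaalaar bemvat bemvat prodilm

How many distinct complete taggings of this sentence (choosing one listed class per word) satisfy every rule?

Candidates per position — 1:lauslourp {adjective,conjunction}; 2:lauslourp {adjective,conjunction}; 3:prodilm {noun,adjective}; 4:prodilm {noun,adjective}; 5:bemvat {noun}; 6:slaalaar {conjunction}; 7:bemvat {noun}; 8:bemvat {noun}; 9:prodilm {noun,adjective}.
There are 32 candidate sequences in total.
The sequences that satisfy every rule: conjunction conjunction noun noun noun conjunction noun noun noun; conjunction conjunction noun adjective noun conjunction noun noun noun; conjunction conjunction adjective noun noun conjunction noun noun noun; conjunction conjunction adjective adjective noun conjunction noun noun noun.
Count = 4.

4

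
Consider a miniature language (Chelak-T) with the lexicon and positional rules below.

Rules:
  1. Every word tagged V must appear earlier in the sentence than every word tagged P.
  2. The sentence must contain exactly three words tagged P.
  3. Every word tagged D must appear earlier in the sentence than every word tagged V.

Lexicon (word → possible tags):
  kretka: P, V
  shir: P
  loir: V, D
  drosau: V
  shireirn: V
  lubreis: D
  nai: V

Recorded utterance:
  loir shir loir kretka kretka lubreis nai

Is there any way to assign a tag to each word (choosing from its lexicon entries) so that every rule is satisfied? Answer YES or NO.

Candidates per position — 1:loir {V,D}; 2:shir {P}; 3:loir {V,D}; 4:kretka {P,V}; 5:kretka {P,V}; 6:lubreis {D}; 7:nai {V}.
Rule 1 cannot be satisfied by any choice of tags from the lexicon.
So there is no consistent tagging.

NO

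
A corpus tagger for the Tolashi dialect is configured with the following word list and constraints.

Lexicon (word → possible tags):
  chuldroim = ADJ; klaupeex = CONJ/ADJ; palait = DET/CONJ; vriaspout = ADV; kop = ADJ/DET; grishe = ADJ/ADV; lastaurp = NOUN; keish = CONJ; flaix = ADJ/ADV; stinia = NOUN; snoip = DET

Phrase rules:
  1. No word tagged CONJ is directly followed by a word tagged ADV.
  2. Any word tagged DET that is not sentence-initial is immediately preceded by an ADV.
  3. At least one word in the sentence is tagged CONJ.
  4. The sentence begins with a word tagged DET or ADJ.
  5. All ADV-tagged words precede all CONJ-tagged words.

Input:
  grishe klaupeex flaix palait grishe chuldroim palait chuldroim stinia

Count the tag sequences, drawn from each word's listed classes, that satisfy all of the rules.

Candidates per position — 1:grishe {ADJ,ADV}; 2:klaupeex {CONJ,ADJ}; 3:flaix {ADJ,ADV}; 4:palait {DET,CONJ}; 5:grishe {ADJ,ADV}; 6:chuldroim {ADJ}; 7:palait {DET,CONJ}; 8:chuldroim {ADJ}; 9:stinia {NOUN}.
There are 64 candidate sequences in total.
The sequences that satisfy every rule: ADJ CONJ ADJ CONJ ADJ ADJ CONJ ADJ NOUN; ADJ ADJ ADJ CONJ ADJ ADJ CONJ ADJ NOUN; ADJ ADJ ADV DET ADJ ADJ CONJ ADJ NOUN; ADJ ADJ ADV DET ADV ADJ CONJ ADJ NOUN; ADJ ADJ ADV CONJ ADJ ADJ CONJ ADJ NOUN.
Count = 5.

5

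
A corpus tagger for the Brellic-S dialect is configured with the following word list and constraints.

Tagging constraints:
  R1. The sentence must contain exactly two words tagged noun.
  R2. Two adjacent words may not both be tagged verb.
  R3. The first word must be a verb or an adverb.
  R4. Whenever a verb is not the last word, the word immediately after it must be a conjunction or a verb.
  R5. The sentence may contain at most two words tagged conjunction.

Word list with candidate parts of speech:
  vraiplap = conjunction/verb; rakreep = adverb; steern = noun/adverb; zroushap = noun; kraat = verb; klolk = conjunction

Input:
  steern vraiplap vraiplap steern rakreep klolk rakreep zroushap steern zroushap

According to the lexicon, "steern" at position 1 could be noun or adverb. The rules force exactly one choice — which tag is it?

adverb

Candidates per position — 1:steern {noun,adverb}; 2:vraiplap {conjunction,verb}; 3:vraiplap {conjunction,verb}; 4:steern {noun,adverb}; 5:rakreep {adverb}; 6:klolk {conjunction}; 7:rakreep {adverb}; 8:zroushap {noun}; 9:steern {noun,adverb}; 10:zroushap {noun}.
If word 1 were noun, no tagging could satisfy rule 1; so word 1 is adverb.
If word 3 were verb, no tagging could satisfy rule 4; so word 3 is conjunction.
If word 4 were noun, no tagging could satisfy rule 1; so word 4 is adverb.
If word 9 were noun, no tagging could satisfy rule 1; so word 9 is adverb.
If word 2 were conjunction, no tagging could satisfy rule 5; so word 2 is verb.
The unique satisfying tagging is: adverb verb conjunction adverb adverb conjunction adverb noun adverb noun.
Check: rule 1 satisfied; rule 2 satisfied; rule 3 satisfied; rule 4 satisfied; rule 5 satisfied.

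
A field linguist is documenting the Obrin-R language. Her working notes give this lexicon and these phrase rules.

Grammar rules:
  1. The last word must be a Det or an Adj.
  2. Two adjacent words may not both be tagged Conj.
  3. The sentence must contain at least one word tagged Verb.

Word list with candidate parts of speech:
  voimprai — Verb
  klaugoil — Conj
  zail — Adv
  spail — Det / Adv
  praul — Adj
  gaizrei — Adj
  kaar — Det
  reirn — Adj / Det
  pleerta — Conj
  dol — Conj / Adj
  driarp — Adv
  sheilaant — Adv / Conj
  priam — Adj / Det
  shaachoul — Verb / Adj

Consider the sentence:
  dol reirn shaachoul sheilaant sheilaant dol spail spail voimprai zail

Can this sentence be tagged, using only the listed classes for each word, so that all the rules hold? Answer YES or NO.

NO

Candidates per position — 1:dol {Conj,Adj}; 2:reirn {Adj,Det}; 3:shaachoul {Verb,Adj}; 4:sheilaant {Adv,Conj}; 5:sheilaant {Adv,Conj}; 6:dol {Conj,Adj}; 7:spail {Det,Adv}; 8:spail {Det,Adv}; 9:voimprai {Verb}; 10:zail {Adv}.
Rule 1 cannot be satisfied by any choice of tags from the lexicon.
So there is no consistent tagging.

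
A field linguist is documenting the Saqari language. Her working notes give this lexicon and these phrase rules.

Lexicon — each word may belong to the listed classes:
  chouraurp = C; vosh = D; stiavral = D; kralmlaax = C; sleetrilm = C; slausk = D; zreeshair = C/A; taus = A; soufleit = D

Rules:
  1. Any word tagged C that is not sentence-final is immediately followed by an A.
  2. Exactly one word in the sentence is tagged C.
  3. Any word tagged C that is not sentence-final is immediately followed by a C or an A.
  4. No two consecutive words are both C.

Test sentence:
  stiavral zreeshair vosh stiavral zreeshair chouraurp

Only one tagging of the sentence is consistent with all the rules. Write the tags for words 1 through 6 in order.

Candidates per position — 1:stiavral {D}; 2:zreeshair {C,A}; 3:vosh {D}; 4:stiavral {D}; 5:zreeshair {C,A}; 6:chouraurp {C}.
If word 2 were C, no tagging could satisfy rule 1; so word 2 is A.
If word 5 were C, no tagging could satisfy rule 1; so word 5 is A.
The unique satisfying tagging is: D A D D A C.
Rule-by-rule: rule 1 ✓; rule 2 ✓; rule 3 ✓; rule 4 ✓.

D A D D A C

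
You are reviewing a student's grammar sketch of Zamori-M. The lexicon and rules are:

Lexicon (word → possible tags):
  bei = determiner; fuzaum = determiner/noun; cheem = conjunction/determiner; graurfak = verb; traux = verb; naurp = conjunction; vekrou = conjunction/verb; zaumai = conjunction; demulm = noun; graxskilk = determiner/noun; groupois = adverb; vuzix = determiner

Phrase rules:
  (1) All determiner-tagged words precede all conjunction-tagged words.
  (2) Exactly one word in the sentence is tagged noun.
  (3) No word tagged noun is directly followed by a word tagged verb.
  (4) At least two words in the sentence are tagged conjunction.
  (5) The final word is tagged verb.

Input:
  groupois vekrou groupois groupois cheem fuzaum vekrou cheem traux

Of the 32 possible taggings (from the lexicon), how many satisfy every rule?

3

Candidates per position — 1:groupois {adverb}; 2:vekrou {conjunction,verb}; 3:groupois {adverb}; 4:groupois {adverb}; 5:cheem {conjunction,determiner}; 6:fuzaum {determiner,noun}; 7:vekrou {conjunction,verb}; 8:cheem {conjunction,determiner}; 9:traux {verb}.
There are 32 candidate sequences in total.
The sequences that satisfy every rule: adverb conjunction adverb adverb conjunction noun conjunction conjunction verb; adverb verb adverb adverb conjunction noun conjunction conjunction verb; adverb verb adverb adverb determiner noun conjunction conjunction verb.
Count = 3.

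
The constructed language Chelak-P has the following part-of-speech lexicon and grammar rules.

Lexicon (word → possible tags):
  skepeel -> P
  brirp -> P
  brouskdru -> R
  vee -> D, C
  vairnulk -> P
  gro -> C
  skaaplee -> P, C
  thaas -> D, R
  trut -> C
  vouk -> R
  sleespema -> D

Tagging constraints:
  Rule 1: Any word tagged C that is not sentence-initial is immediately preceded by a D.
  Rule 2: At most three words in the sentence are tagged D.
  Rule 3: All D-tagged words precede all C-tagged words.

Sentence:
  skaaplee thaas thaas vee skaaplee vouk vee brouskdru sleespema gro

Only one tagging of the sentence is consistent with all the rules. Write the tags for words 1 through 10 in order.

P R R D P R D R D C

Candidates per position — 1:skaaplee {P,C}; 2:thaas {D,R}; 3:thaas {D,R}; 4:vee {D,C}; 5:skaaplee {P,C}; 6:vouk {R}; 7:vee {D,C}; 8:brouskdru {R}; 9:sleespema {D}; 10:gro {C}.
Word 1 cannot be C — rule 3 would then fail for every completion. It is P.
Word 4 cannot be C — rule 3 would then fail for every completion. It is D.
Word 5 cannot be C — rule 3 would then fail for every completion. It is P.
Word 7 cannot be C — rule 1 would then fail for every completion. It is D.
Word 2 cannot be D — rule 2 would then fail for every completion. It is R.
Word 3 cannot be D — rule 2 would then fail for every completion. It is R.
The unique satisfying tagging is: P R R D P R D R D C.
Rule-by-rule: rule 1 ok; rule 2 ok; rule 3 ok.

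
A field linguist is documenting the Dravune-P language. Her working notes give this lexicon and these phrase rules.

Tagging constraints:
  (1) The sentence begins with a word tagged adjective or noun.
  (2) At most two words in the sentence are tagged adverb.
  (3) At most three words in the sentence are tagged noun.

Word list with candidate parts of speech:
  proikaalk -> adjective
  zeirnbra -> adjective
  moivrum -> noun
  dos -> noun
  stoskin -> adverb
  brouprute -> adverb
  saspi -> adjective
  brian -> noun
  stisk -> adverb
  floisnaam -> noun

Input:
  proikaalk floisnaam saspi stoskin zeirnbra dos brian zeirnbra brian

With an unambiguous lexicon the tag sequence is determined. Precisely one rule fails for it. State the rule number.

3

Fixed tagging: adjective noun adjective adverb adjective noun noun adjective noun.
Checking each rule: R1 ✓, R2 ✓, R3 ✗.
Only rule 3 fails.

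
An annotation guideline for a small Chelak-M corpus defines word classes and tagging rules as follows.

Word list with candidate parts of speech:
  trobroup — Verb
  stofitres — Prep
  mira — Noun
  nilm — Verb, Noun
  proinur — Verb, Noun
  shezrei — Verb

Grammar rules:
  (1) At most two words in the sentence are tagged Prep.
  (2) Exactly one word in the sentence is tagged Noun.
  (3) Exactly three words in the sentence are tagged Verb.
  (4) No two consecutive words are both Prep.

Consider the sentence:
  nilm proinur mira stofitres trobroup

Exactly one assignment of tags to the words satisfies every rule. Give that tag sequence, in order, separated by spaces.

Candidates per position — 1:nilm {Verb,Noun}; 2:proinur {Verb,Noun}; 3:mira {Noun}; 4:stofitres {Prep}; 5:trobroup {Verb}.
At position 1, choosing Noun makes rule 2 impossible to satisfy; hence Verb.
At position 2, choosing Noun makes rule 2 impossible to satisfy; hence Verb.
That leaves exactly one tagging: Verb Verb Noun Prep Verb.
Check: rule 1 ok; rule 2 ok; rule 3 ok; rule 4 ok.

Verb Verb Noun Prep Verb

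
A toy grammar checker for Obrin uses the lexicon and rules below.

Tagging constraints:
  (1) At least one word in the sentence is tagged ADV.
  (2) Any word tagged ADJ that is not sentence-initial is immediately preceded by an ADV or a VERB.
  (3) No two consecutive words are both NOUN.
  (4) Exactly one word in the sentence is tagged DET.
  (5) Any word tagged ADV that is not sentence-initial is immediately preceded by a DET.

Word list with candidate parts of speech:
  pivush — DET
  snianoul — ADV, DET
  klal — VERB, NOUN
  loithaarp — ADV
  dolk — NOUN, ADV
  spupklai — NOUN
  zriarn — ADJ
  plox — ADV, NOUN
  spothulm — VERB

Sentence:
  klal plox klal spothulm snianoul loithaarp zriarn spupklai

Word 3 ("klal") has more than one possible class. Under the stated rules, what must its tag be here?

Candidates per position — 1:klal {VERB,NOUN}; 2:plox {ADV,NOUN}; 3:klal {VERB,NOUN}; 4:spothulm {VERB}; 5:snianoul {ADV,DET}; 6:loithaarp {ADV}; 7:zriarn {ADJ}; 8:spupklai {NOUN}.
At position 2, choosing ADV makes rule 5 impossible to satisfy; hence NOUN.
At position 3, choosing NOUN makes rule 3 impossible to satisfy; hence VERB.
At position 5, choosing ADV makes rule 4 impossible to satisfy; hence DET.
At position 1, choosing NOUN makes rule 3 impossible to satisfy; hence VERB.
The only consistent sequence is: VERB NOUN VERB VERB DET ADV ADJ NOUN.
Checking: rule 1 ✓; rule 2 ✓; rule 3 ✓; rule 4 ✓; rule 5 ✓.

VERB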